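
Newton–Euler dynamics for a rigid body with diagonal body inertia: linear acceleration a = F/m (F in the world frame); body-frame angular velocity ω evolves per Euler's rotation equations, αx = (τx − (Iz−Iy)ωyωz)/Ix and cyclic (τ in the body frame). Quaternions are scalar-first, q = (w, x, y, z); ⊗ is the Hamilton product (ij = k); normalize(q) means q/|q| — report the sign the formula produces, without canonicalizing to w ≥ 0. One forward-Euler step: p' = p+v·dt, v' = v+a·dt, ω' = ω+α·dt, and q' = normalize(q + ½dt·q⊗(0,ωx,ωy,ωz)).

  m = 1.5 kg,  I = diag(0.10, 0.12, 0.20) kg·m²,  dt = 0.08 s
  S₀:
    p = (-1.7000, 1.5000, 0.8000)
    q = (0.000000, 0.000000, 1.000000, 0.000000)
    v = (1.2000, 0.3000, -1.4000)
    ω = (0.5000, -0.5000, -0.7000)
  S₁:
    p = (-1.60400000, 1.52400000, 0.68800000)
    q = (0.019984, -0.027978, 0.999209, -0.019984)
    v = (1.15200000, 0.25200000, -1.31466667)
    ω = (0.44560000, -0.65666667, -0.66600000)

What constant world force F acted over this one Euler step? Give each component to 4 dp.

v₁ − v₀ = (-0.04800000, -0.04800000, 0.08533333)
applied force F = (-0.9000, -0.9000, 1.6000)

F = (-0.9000, -0.9000, 1.6000)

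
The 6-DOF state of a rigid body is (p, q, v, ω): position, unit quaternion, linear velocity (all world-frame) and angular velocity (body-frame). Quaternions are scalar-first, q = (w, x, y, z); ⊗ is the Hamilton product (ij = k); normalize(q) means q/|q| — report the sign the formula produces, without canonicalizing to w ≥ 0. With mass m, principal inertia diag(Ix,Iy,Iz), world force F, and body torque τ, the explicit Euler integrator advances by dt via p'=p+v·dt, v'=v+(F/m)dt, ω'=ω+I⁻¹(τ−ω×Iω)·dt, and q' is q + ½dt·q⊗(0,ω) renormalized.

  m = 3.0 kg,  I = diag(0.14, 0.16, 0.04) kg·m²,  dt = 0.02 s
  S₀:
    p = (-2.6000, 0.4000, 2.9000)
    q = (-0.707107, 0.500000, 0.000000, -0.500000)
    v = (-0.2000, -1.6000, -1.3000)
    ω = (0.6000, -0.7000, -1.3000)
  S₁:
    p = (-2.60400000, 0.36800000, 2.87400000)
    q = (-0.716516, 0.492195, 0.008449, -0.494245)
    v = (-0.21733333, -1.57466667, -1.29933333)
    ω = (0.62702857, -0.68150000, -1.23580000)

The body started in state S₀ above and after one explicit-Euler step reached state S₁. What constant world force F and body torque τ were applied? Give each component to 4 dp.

F = (-2.6000, 3.8000, 0.1000)
τ = (0.0800, 0.0700, 0.1200)

v₁ − v₀ = (-0.01733333, 0.02533333, 0.00066667)
F = m·Δv/dt = (-2.6000, 3.8000, 0.1000)
rate change Δω = (0.02702857, 0.01850000, 0.06420000)
precession coupling = (-0.1092, -0.0780, -0.0084)
I·α + gyro = (0.0800, 0.0700, 0.1200)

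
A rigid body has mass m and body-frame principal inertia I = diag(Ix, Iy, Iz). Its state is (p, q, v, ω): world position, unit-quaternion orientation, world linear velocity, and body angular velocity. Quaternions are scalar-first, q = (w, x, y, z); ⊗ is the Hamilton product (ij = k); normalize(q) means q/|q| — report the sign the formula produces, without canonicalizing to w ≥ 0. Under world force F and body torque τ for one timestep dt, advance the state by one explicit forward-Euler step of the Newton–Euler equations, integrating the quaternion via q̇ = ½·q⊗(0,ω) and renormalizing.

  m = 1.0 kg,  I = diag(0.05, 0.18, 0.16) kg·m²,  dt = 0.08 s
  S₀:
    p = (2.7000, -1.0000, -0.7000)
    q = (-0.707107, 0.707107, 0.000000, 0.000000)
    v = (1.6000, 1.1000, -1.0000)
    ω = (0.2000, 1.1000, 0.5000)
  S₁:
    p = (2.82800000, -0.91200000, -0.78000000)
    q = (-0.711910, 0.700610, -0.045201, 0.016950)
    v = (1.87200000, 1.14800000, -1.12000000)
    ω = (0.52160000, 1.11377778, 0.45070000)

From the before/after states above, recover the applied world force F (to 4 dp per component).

Δv = v₁−v₀ = (0.27200000, 0.04800000, -0.12000000)
m·(v₁−v₀)/dt = (3.4000, 0.6000, -1.5000)

F = (3.4000, 0.6000, -1.5000)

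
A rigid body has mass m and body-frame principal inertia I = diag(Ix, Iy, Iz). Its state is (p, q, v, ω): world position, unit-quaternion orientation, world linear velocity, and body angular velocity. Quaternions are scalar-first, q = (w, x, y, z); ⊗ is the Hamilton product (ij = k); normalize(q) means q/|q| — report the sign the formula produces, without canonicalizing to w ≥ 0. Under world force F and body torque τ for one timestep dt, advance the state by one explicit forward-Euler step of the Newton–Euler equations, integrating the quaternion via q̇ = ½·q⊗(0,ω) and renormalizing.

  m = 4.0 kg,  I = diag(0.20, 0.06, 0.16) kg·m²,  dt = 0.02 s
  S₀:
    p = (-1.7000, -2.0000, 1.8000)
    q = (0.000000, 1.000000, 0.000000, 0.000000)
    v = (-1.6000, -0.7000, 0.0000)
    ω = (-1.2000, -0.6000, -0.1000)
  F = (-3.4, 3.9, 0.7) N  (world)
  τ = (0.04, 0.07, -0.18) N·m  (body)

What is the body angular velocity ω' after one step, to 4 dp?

ω×(Iω) gyroscopic = (0.0060, 0.0048, -0.1008)
angular accel α = (0.1700, 1.0867, -0.4950)
new body rate ω' = (-1.1966, -0.5783, -0.1099)

ω' = (-1.1966, -0.5783, -0.1099)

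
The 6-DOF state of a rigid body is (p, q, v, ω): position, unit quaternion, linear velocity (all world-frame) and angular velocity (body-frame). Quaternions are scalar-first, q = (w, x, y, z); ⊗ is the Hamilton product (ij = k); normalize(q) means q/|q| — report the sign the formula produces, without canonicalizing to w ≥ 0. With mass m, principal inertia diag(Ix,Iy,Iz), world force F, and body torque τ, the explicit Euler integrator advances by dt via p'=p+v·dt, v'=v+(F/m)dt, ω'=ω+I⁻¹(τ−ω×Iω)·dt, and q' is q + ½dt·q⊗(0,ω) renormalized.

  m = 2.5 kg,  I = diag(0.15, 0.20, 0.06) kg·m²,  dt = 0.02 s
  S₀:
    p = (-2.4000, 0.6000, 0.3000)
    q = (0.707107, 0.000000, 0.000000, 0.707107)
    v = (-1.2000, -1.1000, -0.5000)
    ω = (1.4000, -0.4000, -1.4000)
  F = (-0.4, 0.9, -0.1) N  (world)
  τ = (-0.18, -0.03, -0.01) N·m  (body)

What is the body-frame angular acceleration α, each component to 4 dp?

precession coupling ω×(Iω) = (-0.0784, -0.1764, -0.0280)
angular accel α = (-0.6773, 0.7320, 0.3000)

α = (-0.6773, 0.7320, 0.3000)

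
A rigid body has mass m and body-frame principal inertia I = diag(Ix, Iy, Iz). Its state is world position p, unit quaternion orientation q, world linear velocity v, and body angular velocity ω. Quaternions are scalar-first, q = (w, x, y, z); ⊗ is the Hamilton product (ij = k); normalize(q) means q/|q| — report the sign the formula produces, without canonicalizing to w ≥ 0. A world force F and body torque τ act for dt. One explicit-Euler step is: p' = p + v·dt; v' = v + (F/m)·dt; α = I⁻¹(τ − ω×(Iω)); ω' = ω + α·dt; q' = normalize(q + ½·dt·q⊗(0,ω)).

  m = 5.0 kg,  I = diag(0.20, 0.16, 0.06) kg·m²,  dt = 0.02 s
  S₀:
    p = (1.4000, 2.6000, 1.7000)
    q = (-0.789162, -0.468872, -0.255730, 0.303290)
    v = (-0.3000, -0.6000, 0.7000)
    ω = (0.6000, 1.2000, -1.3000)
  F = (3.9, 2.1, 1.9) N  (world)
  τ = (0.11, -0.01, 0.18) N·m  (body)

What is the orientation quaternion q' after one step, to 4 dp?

2q̇ = q⊗(0,ω) = (0.9824762, -0.5049962, -1.3745540, 0.6167022)
updated quaternion q' = (-0.7792, -0.4738, -0.2694, 0.3094)

q' = (-0.7792, -0.4738, -0.2694, 0.3094)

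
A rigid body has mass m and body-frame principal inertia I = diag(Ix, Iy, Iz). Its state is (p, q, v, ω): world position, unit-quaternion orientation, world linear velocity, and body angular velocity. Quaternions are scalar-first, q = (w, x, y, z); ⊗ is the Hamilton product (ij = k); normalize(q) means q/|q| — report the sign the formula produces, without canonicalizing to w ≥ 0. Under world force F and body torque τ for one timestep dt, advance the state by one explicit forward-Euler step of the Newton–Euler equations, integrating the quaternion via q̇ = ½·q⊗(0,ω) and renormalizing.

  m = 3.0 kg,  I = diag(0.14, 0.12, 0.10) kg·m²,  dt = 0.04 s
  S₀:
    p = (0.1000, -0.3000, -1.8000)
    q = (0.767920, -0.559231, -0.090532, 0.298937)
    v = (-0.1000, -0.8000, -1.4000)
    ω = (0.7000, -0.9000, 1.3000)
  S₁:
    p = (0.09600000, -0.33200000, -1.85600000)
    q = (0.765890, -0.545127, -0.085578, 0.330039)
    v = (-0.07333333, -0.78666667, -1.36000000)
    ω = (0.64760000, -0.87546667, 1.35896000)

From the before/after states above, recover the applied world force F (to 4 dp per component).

v₁ − v₀ = (0.02666667, 0.01333333, 0.04000000)
F = m·Δv/dt = (2.0000, 1.0000, 3.0000)

F = (2.0000, 1.0000, 3.0000)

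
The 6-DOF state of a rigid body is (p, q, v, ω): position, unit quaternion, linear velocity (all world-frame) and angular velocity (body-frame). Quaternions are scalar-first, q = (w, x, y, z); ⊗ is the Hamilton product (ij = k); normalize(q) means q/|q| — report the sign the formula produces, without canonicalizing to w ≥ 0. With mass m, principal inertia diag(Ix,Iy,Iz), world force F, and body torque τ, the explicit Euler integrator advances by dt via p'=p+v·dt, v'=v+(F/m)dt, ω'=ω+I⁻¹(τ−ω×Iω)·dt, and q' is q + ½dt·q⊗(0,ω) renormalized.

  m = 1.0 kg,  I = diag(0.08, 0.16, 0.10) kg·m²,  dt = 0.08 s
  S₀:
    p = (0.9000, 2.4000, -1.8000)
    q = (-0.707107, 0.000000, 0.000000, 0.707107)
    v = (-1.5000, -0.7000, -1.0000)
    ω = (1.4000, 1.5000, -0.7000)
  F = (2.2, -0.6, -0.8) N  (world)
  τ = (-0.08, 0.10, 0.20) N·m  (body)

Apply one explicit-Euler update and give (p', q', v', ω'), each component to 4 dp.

a = F/m = (2.2000, -0.6000, -0.8000)
p + v·dt = (0.7800, 2.3440, -1.8800)
v + (F/m)dt = (-1.3240, -0.7480, -1.0640)
precession coupling ω×(Iω) = (0.0630, 0.0196, 0.1680)
angular accel α = (-1.7875, 0.5025, 0.3200)
ω + α·dt = (1.2570, 1.5402, -0.6744)
q⊗(0,ω) = (0.4949749, -2.0506103, -0.0707107, 0.4949749)
q' = normalize(q + ½dt·q⊗(0,ω)) = (-0.6847, -0.0817, -0.0028, 0.7242)

p' = (0.7800, 2.3440, -1.8800)
q' = (-0.6847, -0.0817, -0.0028, 0.7242)
v' = (-1.3240, -0.7480, -1.0640)
ω' = (1.2570, 1.5402, -0.6744)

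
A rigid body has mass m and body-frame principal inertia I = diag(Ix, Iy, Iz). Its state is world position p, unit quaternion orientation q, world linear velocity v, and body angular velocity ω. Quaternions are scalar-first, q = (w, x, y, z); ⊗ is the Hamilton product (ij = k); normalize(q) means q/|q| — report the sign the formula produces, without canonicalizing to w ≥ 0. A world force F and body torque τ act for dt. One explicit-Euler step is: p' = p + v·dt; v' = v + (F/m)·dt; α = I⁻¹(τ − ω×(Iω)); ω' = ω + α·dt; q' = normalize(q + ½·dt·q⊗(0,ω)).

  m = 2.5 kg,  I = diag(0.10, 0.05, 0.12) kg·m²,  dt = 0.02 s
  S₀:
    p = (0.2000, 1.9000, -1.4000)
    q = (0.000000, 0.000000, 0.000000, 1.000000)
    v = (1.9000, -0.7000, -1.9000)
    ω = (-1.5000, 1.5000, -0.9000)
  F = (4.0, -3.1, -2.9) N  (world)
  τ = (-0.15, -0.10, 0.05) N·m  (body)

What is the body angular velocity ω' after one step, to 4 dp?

ω' = (-1.5111, 1.4708, -0.9104)

(τ − ω×Iω)/I = (-0.5550, -1.4600, -0.5208)
ω + α·dt = (-1.5111, 1.4708, -0.9104)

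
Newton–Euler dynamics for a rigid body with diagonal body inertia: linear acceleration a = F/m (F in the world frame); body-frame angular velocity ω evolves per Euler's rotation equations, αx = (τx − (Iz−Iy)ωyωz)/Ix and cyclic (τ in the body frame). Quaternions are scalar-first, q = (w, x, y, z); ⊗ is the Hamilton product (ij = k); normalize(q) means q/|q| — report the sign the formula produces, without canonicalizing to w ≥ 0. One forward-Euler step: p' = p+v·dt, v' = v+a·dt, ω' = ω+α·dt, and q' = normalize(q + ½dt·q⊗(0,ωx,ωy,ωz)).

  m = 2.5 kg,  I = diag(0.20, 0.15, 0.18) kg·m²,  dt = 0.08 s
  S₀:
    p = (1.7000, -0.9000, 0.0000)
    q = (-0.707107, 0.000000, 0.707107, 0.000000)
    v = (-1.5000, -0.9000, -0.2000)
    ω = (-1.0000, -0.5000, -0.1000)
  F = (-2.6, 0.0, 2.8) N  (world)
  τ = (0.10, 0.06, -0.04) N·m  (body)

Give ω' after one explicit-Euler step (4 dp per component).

ω' = (-0.9606, -0.4691, -0.1067)

(τ − ω×Iω)/I = (0.4925, 0.3867, -0.0833)
new body rate ω' = (-0.9606, -0.4691, -0.1067)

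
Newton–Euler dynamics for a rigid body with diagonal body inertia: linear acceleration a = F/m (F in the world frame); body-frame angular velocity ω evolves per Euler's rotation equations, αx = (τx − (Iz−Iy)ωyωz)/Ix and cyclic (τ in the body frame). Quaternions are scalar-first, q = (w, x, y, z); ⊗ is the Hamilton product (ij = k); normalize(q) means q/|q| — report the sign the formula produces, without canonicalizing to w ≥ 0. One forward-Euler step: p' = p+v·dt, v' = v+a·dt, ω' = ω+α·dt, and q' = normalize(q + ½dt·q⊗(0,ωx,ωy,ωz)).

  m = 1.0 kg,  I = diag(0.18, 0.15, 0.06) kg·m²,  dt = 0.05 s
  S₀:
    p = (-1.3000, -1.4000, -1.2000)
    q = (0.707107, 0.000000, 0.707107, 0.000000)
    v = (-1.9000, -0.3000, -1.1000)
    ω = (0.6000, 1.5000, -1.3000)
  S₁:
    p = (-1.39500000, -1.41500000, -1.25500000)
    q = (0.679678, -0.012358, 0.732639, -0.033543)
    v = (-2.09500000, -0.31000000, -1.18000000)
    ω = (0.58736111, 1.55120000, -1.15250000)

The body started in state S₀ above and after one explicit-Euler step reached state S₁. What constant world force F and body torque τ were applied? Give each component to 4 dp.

F = (-3.9000, -0.2000, -1.6000)
τ = (0.1300, 0.0600, 0.1500)

v₁ − v₀ = (-0.19500000, -0.01000000, -0.08000000)
m·(v₁−v₀)/dt = (-3.9000, -0.2000, -1.6000)
Δω = ω₁−ω₀ = (-0.01263889, 0.05120000, 0.14750000)
precession coupling = (0.1755, -0.0936, -0.0270)
I·α + gyro = (0.1300, 0.0600, 0.1500)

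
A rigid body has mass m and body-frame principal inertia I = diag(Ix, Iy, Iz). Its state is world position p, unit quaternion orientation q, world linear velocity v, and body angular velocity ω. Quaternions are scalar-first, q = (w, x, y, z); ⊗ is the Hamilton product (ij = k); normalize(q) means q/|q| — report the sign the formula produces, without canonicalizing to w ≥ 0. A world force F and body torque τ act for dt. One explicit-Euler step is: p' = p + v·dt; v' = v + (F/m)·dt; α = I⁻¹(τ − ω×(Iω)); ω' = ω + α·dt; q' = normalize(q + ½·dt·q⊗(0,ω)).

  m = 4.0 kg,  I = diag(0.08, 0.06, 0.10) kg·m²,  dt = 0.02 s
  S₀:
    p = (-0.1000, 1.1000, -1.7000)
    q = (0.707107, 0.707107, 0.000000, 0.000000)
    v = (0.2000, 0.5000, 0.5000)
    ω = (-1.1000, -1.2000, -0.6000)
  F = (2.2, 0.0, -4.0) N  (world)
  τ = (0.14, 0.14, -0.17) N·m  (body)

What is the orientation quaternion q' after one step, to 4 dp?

Hamilton product q⊗(0,ω) = (0.7778177, -0.7778177, -0.4242642, -1.2727926)
q' = normalize(q + ½dt·q⊗(0,ω)) = (0.7148, 0.6992, -0.0042, -0.0127)

q' = (0.7148, 0.6992, -0.0042, -0.0127)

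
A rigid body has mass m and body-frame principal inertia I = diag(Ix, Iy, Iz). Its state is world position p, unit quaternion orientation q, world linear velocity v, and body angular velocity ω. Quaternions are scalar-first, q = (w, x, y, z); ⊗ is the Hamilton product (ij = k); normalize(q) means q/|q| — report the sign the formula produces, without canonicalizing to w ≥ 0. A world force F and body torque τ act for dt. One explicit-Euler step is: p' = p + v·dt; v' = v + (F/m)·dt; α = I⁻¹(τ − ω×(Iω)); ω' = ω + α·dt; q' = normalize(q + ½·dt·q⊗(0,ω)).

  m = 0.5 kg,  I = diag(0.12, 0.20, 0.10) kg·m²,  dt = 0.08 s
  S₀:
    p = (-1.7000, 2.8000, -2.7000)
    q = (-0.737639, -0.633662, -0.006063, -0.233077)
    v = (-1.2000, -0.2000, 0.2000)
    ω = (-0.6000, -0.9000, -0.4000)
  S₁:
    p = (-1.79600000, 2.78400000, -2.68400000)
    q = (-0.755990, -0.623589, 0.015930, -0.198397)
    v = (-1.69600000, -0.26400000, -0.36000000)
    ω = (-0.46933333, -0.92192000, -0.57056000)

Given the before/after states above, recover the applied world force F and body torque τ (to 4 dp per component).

F = (-3.1000, -0.4000, -3.5000)
τ = (0.1600, -0.0500, -0.1700)

ω₁ − ω₀ = (0.13066667, -0.02192000, -0.17056000)
applied torque τ = (0.1600, -0.0500, -0.1700)
Δv = v₁−v₀ = (-0.49600000, -0.06400000, -0.56000000)
F = m·Δv/dt = (-3.1000, -0.4000, -3.5000)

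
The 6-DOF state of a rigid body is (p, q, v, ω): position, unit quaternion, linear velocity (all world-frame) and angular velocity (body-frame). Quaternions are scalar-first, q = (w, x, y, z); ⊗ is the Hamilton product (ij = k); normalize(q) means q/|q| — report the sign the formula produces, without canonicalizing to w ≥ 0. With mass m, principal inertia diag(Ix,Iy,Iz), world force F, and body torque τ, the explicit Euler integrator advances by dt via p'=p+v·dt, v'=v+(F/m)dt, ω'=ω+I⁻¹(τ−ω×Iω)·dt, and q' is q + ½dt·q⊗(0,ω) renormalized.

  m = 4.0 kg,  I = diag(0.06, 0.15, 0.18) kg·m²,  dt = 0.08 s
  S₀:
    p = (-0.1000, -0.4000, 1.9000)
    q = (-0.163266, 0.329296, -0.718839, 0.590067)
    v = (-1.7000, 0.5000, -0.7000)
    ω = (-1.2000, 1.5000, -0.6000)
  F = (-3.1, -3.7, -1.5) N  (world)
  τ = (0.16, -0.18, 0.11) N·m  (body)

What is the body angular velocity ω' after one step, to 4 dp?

α = I⁻¹(τ − ω×Iω) = (3.1167, -0.6240, 1.5111)
new body rate ω' = (-0.9507, 1.4501, -0.4791)

ω' = (-0.9507, 1.4501, -0.4791)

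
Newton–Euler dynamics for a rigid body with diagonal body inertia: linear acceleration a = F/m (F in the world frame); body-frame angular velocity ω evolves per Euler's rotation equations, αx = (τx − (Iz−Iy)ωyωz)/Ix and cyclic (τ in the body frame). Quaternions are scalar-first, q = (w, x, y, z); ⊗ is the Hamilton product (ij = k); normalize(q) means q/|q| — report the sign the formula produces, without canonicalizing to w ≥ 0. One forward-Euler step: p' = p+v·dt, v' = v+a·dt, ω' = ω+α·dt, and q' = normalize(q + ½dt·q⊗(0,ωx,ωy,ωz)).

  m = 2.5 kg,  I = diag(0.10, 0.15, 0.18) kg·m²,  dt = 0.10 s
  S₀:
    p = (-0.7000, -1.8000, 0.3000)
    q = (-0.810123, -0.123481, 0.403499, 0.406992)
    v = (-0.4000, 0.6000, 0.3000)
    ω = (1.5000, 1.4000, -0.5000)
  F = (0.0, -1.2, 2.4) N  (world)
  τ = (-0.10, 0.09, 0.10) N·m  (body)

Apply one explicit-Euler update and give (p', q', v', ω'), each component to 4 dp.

p' = p + v·dt = (-0.7400, -1.7400, 0.3300)
v + (F/m)dt = (-0.4000, 0.5520, 0.3960)
α = I⁻¹(τ − ω×Iω) = (-0.7900, 0.2000, -0.0278)
new body rate ω' = (1.4210, 1.4200, -0.5028)
q⊗(0,ω) = (-0.1761811, -1.9867228, -0.5854247, -0.3730604)
q' = normalize(q + ½dt·q⊗(0,ω)) = (-0.8144, -0.2216, 0.3722, 0.3862)

p' = (-0.7400, -1.7400, 0.3300)
q' = (-0.8144, -0.2216, 0.3722, 0.3862)
v' = (-0.4000, 0.5520, 0.3960)
ω' = (1.4210, 1.4200, -0.5028)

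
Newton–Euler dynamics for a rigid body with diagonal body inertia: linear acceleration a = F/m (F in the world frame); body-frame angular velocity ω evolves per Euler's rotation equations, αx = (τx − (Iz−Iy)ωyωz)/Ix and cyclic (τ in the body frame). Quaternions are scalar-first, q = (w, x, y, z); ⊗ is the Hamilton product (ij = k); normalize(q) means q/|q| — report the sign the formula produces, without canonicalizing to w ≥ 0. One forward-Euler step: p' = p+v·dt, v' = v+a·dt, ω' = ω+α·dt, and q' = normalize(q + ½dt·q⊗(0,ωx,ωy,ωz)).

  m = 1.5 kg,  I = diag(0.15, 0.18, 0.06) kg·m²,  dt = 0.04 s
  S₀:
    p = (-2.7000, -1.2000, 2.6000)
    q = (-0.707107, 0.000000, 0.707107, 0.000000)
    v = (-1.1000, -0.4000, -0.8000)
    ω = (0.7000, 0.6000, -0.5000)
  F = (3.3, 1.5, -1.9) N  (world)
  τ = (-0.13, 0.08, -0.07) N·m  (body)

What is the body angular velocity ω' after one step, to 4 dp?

gyro term ω×Iω = (0.0360, -0.0315, 0.0126)
angular accel α = (-1.1067, 0.6194, -1.3767)
new body rate ω' = (0.6557, 0.6248, -0.5551)

ω' = (0.6557, 0.6248, -0.5551)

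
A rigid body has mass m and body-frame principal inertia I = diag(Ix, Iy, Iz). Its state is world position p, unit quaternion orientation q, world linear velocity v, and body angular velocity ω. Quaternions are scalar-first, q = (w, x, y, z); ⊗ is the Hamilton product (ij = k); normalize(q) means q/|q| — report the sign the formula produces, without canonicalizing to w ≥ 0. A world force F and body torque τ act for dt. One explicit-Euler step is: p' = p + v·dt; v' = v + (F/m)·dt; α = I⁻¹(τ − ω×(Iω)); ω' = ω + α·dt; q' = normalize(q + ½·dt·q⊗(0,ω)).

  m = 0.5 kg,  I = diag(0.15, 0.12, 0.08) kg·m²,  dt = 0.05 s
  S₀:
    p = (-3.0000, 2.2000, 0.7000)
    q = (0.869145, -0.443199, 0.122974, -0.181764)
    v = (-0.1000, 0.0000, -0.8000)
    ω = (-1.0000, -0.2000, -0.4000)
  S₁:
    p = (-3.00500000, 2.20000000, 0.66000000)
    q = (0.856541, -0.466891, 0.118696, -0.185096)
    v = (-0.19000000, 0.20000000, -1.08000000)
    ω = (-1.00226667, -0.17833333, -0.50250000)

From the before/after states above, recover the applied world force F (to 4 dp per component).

velocity change Δv = (-0.09000000, 0.20000000, -0.28000000)
m·(v₁−v₀)/dt = (-0.9000, 2.0000, -2.8000)

F = (-0.9000, 2.0000, -2.8000)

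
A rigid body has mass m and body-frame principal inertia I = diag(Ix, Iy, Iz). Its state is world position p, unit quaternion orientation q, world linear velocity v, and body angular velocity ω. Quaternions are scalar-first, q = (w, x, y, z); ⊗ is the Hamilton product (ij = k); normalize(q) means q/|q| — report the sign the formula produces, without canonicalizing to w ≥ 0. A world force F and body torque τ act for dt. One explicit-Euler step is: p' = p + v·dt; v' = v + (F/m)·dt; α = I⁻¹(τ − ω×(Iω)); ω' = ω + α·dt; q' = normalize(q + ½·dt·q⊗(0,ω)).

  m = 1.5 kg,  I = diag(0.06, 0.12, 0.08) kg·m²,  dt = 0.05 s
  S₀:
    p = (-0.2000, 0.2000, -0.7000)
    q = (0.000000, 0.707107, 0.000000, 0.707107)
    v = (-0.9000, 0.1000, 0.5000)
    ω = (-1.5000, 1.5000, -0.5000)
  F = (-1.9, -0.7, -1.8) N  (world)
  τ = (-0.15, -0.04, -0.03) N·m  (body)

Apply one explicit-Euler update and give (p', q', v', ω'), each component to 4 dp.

p' = (-0.2450, 0.2050, -0.6750)
q' = (0.0353, 0.6796, -0.0177, 0.7325)
v' = (-0.9633, 0.0767, 0.4400)
ω' = (-1.6500, 1.4896, -0.4344)

p + v·dt = (-0.2450, 0.2050, -0.6750)
v + (F/m)dt = (-0.9633, 0.0767, 0.4400)
gyro term ω×Iω = (0.0300, -0.0150, -0.1350)
α = I⁻¹(τ − ω×Iω) = (-3.0000, -0.2083, 1.3125)
new body rate ω' = (-1.6500, 1.4896, -0.4344)
q⊗(0,ω) = (1.4142140, -1.0606605, -0.7071070, 1.0606605)
updated quaternion q' = (0.0353, 0.6796, -0.0177, 0.7325)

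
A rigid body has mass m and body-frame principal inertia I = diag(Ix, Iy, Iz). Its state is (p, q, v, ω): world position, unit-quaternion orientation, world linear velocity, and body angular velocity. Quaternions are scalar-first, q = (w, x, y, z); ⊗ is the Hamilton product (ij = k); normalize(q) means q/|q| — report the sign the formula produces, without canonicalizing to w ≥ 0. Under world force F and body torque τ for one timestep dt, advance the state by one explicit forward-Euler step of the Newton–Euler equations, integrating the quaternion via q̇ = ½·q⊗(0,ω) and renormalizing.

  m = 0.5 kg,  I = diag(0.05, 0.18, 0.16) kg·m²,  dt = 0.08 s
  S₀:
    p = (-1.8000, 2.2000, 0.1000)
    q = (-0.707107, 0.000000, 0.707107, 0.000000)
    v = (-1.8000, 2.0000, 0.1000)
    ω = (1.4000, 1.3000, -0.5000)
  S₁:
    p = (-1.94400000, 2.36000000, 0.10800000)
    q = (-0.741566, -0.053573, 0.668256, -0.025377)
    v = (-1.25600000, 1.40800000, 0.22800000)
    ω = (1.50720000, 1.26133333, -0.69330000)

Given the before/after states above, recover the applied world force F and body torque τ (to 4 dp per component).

velocity change Δv = (0.54400000, -0.59200000, 0.12800000)
m·(v₁−v₀)/dt = (3.4000, -3.7000, 0.8000)
ω₁ − ω₀ = (0.10720000, -0.03866667, -0.19330000)
precession coupling = (0.0130, 0.0770, 0.2366)
τ = I·(Δω/dt) + ω₀×(Iω₀) = (0.0800, -0.0100, -0.1500)

F = (3.4000, -3.7000, 0.8000)
τ = (0.0800, -0.0100, -0.1500)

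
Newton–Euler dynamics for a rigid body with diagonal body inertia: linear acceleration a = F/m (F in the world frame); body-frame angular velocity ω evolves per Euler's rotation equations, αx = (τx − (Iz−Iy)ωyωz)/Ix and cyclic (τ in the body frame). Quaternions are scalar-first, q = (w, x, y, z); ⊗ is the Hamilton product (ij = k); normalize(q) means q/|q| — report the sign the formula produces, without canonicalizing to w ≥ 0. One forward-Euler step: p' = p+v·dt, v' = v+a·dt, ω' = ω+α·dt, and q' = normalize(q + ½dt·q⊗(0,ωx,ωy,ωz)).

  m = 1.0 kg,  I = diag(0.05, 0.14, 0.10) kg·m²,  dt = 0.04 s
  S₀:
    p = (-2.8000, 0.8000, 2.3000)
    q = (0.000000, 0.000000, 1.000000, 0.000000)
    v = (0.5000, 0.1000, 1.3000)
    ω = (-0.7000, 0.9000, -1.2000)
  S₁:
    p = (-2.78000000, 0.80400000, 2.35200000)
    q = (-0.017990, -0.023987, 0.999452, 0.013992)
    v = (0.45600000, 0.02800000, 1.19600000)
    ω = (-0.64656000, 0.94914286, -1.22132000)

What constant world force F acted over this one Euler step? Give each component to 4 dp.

v₁ − v₀ = (-0.04400000, -0.07200000, -0.10400000)
F = m·Δv/dt = (-1.1000, -1.8000, -2.6000)

F = (-1.1000, -1.8000, -2.6000)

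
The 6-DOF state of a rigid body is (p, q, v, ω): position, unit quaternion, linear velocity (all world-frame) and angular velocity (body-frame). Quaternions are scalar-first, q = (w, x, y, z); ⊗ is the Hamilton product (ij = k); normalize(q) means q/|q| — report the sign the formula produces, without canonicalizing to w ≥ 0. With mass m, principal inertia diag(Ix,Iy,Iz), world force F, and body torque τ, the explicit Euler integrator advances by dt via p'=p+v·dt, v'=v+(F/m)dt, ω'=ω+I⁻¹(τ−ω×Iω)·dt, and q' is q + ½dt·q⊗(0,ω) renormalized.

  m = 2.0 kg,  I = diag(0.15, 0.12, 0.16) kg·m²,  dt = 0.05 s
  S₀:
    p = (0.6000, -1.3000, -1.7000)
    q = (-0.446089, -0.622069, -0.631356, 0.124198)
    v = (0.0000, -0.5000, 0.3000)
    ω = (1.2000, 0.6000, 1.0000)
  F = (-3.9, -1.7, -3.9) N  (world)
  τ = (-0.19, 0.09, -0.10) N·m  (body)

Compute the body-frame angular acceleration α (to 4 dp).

gyro term ω×Iω = (0.0240, -0.0120, -0.0216)
angular accel α = (-1.4267, 0.8500, -0.4900)

α = (-1.4267, 0.8500, -0.4900)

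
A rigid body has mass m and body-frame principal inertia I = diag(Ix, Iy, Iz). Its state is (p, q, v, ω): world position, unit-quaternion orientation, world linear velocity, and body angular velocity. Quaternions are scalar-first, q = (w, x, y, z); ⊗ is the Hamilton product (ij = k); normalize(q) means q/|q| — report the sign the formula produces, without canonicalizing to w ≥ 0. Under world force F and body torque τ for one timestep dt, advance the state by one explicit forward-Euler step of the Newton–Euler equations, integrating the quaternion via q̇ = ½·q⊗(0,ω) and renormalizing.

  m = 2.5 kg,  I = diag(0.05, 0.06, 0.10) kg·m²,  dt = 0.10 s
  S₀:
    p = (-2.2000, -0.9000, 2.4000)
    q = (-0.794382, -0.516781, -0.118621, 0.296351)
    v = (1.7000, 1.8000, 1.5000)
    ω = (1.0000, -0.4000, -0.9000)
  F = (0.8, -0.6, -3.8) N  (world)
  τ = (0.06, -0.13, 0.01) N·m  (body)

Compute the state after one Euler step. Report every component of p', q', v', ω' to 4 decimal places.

p' = (-2.0300, -0.7200, 2.5500)
q' = (-0.7557, -0.5439, -0.1109, 0.3475)
v' = (1.7320, 1.7760, 1.3480)
ω' = (1.0912, -0.6917, -0.8860)

angular accel α = (0.9120, -2.9167, 0.1400)
ω' = ω + α·dt = (1.0912, -0.6917, -0.8860)
q⊗(0,ω) = (0.7360485, -0.5690827, 0.1490009, 1.0402772)
updated quaternion q' = (-0.7557, -0.5439, -0.1109, 0.3475)
new position p' = (-2.0300, -0.7200, 2.5500)
v + (F/m)dt = (1.7320, 1.7760, 1.3480)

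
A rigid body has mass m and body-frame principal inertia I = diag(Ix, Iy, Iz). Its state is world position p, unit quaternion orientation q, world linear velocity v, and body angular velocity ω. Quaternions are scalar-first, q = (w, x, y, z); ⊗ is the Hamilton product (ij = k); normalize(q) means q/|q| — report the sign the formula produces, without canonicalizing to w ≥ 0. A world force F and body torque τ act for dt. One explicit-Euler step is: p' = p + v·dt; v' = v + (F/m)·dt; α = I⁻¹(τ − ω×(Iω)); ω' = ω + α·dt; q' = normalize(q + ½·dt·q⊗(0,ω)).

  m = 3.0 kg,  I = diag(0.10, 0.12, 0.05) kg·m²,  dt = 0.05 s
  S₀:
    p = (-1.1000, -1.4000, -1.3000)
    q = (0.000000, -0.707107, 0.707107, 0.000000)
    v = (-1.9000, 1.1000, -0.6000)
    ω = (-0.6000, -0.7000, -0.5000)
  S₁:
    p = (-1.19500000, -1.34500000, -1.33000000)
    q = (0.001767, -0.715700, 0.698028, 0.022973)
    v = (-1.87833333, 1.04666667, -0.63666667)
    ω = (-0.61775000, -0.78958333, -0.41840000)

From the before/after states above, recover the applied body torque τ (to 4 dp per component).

Δω = ω₁−ω₀ = (-0.01775000, -0.08958333, 0.08160000)
I·α + gyro = (-0.0600, -0.2000, 0.0900)

τ = (-0.0600, -0.2000, 0.0900)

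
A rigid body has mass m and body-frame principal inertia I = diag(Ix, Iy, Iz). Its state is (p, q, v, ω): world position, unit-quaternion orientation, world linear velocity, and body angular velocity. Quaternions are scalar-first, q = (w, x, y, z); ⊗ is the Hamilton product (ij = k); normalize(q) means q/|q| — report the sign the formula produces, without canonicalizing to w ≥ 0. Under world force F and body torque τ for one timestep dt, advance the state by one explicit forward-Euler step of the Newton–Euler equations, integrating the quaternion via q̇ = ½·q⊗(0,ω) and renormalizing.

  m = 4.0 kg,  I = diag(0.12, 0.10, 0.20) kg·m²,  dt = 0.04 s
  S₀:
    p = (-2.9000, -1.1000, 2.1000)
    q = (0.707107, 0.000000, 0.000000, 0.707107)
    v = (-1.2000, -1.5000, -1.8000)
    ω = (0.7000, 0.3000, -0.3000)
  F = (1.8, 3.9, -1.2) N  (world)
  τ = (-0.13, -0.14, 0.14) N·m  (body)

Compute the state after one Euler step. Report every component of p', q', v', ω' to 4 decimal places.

ω×(Iω) gyroscopic = (-0.0090, 0.0168, -0.0042)
angular accel α = (-1.0083, -1.5680, 0.7210)
ω' = ω + α·dt = (0.6597, 0.2373, -0.2712)
Hamilton product q⊗(0,ω) = (0.2121321, 0.2828428, 0.7071070, -0.2121321)
q + ½dt·q⊗(0,ω), renormalized = (0.7113, 0.0057, 0.0141, 0.7028)
a = (0.4500, 0.9750, -0.3000)
p + v·dt = (-2.9480, -1.1600, 2.0280)
v' = v + a·dt = (-1.1820, -1.4610, -1.8120)

p' = (-2.9480, -1.1600, 2.0280)
q' = (0.7113, 0.0057, 0.0141, 0.7028)
v' = (-1.1820, -1.4610, -1.8120)
ω' = (0.6597, 0.2373, -0.2712)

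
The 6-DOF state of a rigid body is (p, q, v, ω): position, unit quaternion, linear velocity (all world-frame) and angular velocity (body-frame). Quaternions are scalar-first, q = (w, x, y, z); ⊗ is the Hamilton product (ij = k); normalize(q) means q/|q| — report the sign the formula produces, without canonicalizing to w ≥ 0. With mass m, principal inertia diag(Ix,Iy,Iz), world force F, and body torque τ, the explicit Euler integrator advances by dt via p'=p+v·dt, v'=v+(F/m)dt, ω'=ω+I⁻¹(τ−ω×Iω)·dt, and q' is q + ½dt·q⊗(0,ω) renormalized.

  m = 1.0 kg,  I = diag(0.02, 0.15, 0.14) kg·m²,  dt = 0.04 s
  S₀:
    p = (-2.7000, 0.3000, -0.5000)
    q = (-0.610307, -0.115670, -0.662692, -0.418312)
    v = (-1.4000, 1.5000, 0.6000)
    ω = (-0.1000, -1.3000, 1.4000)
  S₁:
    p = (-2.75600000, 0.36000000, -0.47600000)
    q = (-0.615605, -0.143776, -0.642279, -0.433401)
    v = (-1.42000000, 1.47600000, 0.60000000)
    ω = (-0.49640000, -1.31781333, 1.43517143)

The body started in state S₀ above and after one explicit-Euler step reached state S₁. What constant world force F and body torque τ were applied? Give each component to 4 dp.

F = (-0.5000, -0.6000, 0.0000)
τ = (-0.1800, -0.0500, 0.1400)

rate change Δω = (-0.39640000, -0.01781333, 0.03517143)
gyro term ω₀×Iω₀ = (0.0182, 0.0168, 0.0169)
I·α + gyro = (-0.1800, -0.0500, 0.1400)
Δv = v₁−v₀ = (-0.02000000, -0.02400000, 0.00000000)
m·(v₁−v₀)/dt = (-0.5000, -0.6000, 0.0000)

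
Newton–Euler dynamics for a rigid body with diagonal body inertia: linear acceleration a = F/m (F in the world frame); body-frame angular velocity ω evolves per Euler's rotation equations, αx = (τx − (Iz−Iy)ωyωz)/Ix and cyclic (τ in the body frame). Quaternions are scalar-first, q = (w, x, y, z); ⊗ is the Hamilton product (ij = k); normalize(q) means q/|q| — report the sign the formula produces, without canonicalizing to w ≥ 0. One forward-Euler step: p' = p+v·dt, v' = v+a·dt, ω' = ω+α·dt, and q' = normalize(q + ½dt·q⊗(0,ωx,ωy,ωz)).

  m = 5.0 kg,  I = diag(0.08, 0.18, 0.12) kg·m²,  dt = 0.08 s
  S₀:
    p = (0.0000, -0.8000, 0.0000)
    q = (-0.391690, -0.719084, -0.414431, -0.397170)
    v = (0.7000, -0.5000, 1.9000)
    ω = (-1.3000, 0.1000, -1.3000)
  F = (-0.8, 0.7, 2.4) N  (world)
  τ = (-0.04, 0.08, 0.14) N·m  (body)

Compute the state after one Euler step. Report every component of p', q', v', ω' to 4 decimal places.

a = (-0.1600, 0.1400, 0.4800)
new position p' = (0.0560, -0.8400, 0.1520)
v + (F/m)dt = (0.6872, -0.4888, 1.9384)
precession coupling ω×(Iω) = (0.0078, -0.0676, -0.0130)
α = I⁻¹(τ − ω×Iω) = (-0.5975, 0.8200, 1.2750)
ω + α·dt = (-1.3478, 0.1656, -1.1980)
q⊗(0,ω) = (-1.4096871, 1.0876743, -0.4576572, -0.1014717)
q + ½dt·q⊗(0,ω), renormalized = (-0.4469, -0.6738, -0.4316, -0.4001)

p' = (0.0560, -0.8400, 0.1520)
q' = (-0.4469, -0.6738, -0.4316, -0.4001)
v' = (0.6872, -0.4888, 1.9384)
ω' = (-1.3478, 0.1656, -1.1980)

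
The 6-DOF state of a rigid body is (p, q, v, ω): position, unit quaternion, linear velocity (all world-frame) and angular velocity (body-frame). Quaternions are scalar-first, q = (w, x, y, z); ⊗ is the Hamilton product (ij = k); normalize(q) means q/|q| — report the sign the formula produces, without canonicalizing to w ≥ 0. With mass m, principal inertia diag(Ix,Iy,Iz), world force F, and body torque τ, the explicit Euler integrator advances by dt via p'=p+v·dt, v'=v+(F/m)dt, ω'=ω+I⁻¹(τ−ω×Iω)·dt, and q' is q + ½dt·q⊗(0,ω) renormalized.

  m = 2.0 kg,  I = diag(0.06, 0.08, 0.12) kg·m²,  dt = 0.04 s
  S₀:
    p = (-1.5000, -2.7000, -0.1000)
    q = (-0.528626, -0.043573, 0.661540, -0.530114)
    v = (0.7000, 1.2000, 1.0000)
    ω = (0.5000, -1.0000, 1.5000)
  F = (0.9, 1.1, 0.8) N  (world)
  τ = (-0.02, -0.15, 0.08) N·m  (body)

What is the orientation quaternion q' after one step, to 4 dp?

q' = (-0.4987, -0.0396, 0.6677, -0.5513)

q⊗(0,ω) = (1.4784975, 0.1978830, 0.3289285, -1.0801360)
q' = normalize(q + ½dt·q⊗(0,ω)) = (-0.4987, -0.0396, 0.6677, -0.5513)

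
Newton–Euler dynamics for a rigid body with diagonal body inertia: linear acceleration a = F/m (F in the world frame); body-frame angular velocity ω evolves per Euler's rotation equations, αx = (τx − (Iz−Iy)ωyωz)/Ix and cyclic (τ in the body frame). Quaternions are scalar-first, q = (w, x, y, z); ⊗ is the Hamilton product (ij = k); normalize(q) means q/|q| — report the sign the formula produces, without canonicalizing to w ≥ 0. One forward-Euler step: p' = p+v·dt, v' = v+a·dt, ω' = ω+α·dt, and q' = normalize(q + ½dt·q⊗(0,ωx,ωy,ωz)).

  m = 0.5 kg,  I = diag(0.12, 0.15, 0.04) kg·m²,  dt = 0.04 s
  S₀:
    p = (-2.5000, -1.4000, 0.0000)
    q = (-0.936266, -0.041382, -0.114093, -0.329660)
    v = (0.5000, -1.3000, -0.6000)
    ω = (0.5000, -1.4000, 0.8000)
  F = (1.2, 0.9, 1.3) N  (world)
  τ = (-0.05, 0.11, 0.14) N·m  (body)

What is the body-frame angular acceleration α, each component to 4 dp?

precession coupling ω×(Iω) = (0.1232, 0.0320, -0.0210)
angular accel α = (-1.4433, 0.5200, 4.0250)

α = (-1.4433, 0.5200, 4.0250)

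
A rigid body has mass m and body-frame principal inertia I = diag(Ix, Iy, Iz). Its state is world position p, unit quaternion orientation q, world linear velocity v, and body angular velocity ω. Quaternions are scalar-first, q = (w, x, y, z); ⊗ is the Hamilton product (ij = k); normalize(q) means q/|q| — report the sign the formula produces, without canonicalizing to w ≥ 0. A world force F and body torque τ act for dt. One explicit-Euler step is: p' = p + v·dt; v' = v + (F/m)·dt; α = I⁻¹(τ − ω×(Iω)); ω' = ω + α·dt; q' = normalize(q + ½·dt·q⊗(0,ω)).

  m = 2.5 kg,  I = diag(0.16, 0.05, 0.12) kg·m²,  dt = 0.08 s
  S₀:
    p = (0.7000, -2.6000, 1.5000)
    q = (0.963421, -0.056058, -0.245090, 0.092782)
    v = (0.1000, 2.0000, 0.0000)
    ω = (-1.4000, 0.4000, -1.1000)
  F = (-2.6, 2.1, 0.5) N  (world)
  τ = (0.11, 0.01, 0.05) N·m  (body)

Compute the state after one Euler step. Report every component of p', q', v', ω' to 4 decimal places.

p' = (0.7080, -2.4400, 1.5000)
q' = (0.9657, -0.1004, -0.2367, 0.0357)
v' = (0.0168, 2.0672, 0.0160)
ω' = (-1.3296, 0.3174, -1.1077)

precession coupling ω×(Iω) = (-0.0308, 0.0616, 0.0616)
α = I⁻¹(τ − ω×Iω) = (0.8800, -1.0320, -0.0967)
new body rate ω' = (-1.3296, 0.3174, -1.1077)
q⊗(0,ω) = (0.1216150, -1.1163032, 0.1938098, -1.4253123)
q' = normalize(q + ½dt·q⊗(0,ω)) = (0.9657, -0.1004, -0.2367, 0.0357)
p + v·dt = (0.7080, -2.4400, 1.5000)
new velocity v' = (0.0168, 2.0672, 0.0160)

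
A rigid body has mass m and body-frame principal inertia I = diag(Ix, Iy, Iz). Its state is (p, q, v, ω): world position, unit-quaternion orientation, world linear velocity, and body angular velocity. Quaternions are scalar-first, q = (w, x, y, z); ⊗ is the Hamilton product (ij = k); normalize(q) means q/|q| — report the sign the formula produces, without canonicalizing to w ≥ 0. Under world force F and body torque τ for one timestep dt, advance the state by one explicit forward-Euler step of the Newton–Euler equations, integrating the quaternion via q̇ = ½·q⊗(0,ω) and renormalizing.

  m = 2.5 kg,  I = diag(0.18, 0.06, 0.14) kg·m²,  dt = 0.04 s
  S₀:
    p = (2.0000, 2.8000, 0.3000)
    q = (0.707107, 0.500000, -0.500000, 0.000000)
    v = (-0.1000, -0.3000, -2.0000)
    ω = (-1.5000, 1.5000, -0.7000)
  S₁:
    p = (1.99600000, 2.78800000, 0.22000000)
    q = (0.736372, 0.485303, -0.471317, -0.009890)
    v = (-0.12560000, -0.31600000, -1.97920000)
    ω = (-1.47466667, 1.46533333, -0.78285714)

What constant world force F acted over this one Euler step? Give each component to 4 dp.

v₁ − v₀ = (-0.02560000, -0.01600000, 0.02080000)
F = m·Δv/dt = (-1.6000, -1.0000, 1.3000)

F = (-1.6000, -1.0000, 1.3000)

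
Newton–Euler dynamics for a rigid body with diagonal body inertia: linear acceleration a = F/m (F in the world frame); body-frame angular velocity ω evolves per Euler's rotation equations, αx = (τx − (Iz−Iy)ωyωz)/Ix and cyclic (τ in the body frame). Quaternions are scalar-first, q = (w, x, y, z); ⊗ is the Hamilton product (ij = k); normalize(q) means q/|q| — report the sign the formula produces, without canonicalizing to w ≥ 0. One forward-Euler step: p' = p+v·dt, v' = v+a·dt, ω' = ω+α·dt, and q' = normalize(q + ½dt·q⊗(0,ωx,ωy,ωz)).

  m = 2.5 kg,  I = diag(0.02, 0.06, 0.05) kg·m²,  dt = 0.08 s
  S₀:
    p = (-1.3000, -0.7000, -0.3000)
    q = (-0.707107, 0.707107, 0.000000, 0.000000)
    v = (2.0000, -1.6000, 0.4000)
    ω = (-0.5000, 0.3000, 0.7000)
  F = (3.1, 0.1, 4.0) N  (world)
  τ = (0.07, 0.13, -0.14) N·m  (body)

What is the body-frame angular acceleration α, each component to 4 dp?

gyro term ω×Iω = (-0.0021, 0.0105, -0.0060)
(τ − ω×Iω)/I = (3.6050, 1.9917, -2.6800)

α = (3.6050, 1.9917, -2.6800)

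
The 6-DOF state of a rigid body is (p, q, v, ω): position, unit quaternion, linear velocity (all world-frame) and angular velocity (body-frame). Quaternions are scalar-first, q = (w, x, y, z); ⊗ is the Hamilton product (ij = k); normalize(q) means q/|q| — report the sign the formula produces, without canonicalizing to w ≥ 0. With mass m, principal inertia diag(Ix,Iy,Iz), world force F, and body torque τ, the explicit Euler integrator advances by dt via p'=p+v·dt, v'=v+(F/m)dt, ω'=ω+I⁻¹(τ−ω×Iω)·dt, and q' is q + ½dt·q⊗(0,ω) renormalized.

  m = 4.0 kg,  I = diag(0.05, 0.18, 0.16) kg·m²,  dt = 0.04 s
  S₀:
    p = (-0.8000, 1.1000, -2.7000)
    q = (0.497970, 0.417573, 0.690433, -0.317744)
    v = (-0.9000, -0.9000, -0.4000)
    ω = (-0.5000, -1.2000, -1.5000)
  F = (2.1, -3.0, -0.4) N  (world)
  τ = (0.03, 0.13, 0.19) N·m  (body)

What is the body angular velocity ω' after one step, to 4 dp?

ω' = (-0.4472, -1.1528, -1.4720)

precession coupling ω×(Iω) = (-0.0360, -0.0825, 0.0780)
(τ − ω×Iω)/I = (1.3200, 1.1806, 0.7000)
ω + α·dt = (-0.4472, -1.1528, -1.4720)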